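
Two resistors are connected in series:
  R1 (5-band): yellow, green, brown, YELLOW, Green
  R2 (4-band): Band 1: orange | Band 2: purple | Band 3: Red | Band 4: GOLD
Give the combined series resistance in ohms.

R1: yellow, green, brown → 451; yellow ×10^4 → 4510000 Ω.
R2: orange, violet → 37; red ×10^2 → 3700 Ω.
Series: 4510000 + 3700 = 4513700 Ω.

4513700 Ω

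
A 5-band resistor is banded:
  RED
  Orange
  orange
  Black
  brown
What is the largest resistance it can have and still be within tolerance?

Red → 2 (first significant figure)
Orange → 3 (second significant figure)
Orange → 3 (third significant figure)
Black → ×1 multiplier
Brown → ±1% tolerance
233 × 1 = 233 Ω
Largest = 233 × (1 + 1/100) = 235.33 Ω.

235.33 Ω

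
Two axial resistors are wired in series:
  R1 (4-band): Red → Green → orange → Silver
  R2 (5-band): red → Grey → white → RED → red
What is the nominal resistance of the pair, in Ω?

R1: red, green → 25; orange ×10^3 → 25000 Ω.
R2: red, grey, white → 289; red ×10^2 → 28900 Ω.
Series: 25000 + 28900 = 53900 Ω.

53900 Ω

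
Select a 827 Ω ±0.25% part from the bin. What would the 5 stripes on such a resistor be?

grey, red, violet, black, blue

827 Ω = 827 × 10^0.
8 → grey
2 → red
7 → violet
Multiplier 10^0 → black.
±0.25% tolerance → blue.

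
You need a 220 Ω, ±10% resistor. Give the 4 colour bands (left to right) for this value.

220 Ω = 22 × 10^1.
2 → red
2 → red
Multiplier 10^1 → brown.
±10% tolerance → silver.

red, red, brown, silver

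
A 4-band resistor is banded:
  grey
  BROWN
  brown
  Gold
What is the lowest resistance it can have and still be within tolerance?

769.5 Ω

Grey → 8 (first significant figure)
Brown → 1 (second significant figure)
Brown → ×10 multiplier
Gold → ±5% tolerance
81 × 10 = 810 Ω
Lowest = 810 × (1 − 5/100) = 769.5 Ω.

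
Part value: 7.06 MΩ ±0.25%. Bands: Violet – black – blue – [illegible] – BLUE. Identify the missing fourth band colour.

yellow

7060000 Ω = 706 × 10^4.
The fourth band is the multiplier, 10^4, which is yellow.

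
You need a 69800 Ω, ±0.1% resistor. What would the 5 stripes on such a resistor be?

69800 Ω = 698 × 10^2.
6 → blue
9 → white
8 → grey
Multiplier 10^2 → red.
±0.1% tolerance → violet.

blue, white, grey, red, violet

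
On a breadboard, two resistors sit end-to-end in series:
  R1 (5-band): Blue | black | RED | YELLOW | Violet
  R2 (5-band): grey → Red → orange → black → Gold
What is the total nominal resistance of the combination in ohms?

R1: blue, black, red → 602; yellow ×10^4 → 6020000 Ω.
R2: grey, red, orange → 823; black ×1 → 823 Ω.
Series: 6020000 + 823 = 6020823 Ω.

6020823 Ω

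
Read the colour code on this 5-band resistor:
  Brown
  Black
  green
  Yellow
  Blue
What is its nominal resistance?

Brown → 1 (first significant figure)
Black → 0 (second significant figure)
Green → 5 (third significant figure)
Yellow → ×10^4 multiplier
105 × 10000 = 1050000 Ω

1050000 Ω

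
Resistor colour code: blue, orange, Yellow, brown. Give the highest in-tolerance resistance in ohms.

Blue → 6 (first significant figure)
Orange → 3 (second significant figure)
Yellow → ×10^4 multiplier
Brown → ±1% tolerance
63 × 10000 = 630000 Ω
Highest = 630000 × (1 + 1/100) = 636300 Ω.

636300 Ω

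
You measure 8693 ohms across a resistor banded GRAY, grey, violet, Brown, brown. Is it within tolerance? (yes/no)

Grey → 8 (first significant figure)
Grey → 8 (second significant figure)
Violet → 7 (third significant figure)
Brown → ×10 multiplier
Brown → ±1% tolerance
887 × 10 = 8870 Ω
Allowed range: 8781.3 Ω to 8958.7 Ω.
8693 ohms lies outside that range.

no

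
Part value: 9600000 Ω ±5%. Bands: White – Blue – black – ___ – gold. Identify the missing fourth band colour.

yellow

9600000 Ω = 960 × 10^4.
The fourth band is the multiplier, 10^4, which is yellow.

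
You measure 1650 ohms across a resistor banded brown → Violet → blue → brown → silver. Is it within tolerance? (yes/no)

yes

Brown → 1 (first significant figure)
Violet → 7 (second significant figure)
Blue → 6 (third significant figure)
Brown → ×10 multiplier
Silver → ±10% tolerance
176 × 10 = 1760 Ω
Allowed range: 1584 Ω to 1936 Ω.
1650 ohms lies inside that range.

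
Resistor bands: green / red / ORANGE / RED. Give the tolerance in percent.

The last band, red, is the tolerance band.
Red corresponds to ±2%.

±2%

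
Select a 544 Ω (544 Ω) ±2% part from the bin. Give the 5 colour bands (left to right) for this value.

544 Ω = 544 × 10^0.
5 → green
4 → yellow
4 → yellow
Multiplier 10^0 → black.
±2% tolerance → red.

green, yellow, yellow, black, red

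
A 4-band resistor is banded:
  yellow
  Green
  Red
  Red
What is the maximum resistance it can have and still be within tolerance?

Yellow → 4 (first significant figure)
Green → 5 (second significant figure)
Red → ×10^2 multiplier
Red → ±2% tolerance
45 × 100 = 4500 Ω
Maximum = 4500 × (1 + 2/100) = 4590 Ω.

4590 Ω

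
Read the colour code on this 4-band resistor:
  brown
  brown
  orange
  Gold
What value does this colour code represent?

11000 Ω

Brown → 1 (first significant figure)
Brown → 1 (second significant figure)
Orange → ×10^3 multiplier
11 × 1000 = 11000 Ω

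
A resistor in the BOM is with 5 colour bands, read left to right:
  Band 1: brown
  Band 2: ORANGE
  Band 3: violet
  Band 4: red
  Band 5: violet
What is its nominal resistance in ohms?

Brown → 1 (first significant figure)
Orange → 3 (second significant figure)
Violet → 7 (third significant figure)
Red → ×10^2 multiplier
137 × 100 = 13700 Ω

13700 Ω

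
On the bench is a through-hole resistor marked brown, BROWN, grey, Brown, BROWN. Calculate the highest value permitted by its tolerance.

Brown → 1 (first significant figure)
Brown → 1 (second significant figure)
Grey → 8 (third significant figure)
Brown → ×10 multiplier
Brown → ±1% tolerance
118 × 10 = 1180 Ω
Highest = 1180 × (1 + 1/100) = 1191.8 Ω.

1191.8 Ω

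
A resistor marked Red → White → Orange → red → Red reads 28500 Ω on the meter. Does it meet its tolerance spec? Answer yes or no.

Red → 2 (first significant figure)
White → 9 (second significant figure)
Orange → 3 (third significant figure)
Red → ×10^2 multiplier
Red → ±2% tolerance
293 × 100 = 29300 Ω
Allowed range: 28714 Ω to 29886 Ω.
28500 Ω lies outside that range.

no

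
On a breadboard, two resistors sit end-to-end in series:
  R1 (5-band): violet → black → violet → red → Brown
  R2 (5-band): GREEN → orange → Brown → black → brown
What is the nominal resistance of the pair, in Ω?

R1: violet, black, violet → 707; red ×10^2 → 70700 Ω.
R2: green, orange, brown → 531; black ×1 → 531 Ω.
Series: 70700 + 531 = 71231 Ω.

71231 Ω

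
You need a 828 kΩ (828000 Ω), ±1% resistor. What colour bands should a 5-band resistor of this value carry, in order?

grey, red, grey, orange, brown

828000 Ω = 828 × 10^3.
8 → grey
2 → red
8 → grey
Multiplier 10^3 → orange.
±1% tolerance → brown.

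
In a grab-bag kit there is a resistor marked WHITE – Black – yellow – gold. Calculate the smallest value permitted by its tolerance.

White → 9 (first significant figure)
Black → 0 (second significant figure)
Yellow → ×10^4 multiplier
Gold → ±5% tolerance
90 × 10000 = 900000 Ω
Smallest = 900000 × (1 − 5/100) = 855000 Ω.

855000 Ω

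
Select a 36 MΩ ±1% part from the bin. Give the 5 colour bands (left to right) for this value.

36000000 Ω = 360 × 10^5.
3 → orange
6 → blue
0 → black
Multiplier 10^5 → green.
±1% tolerance → brown.

orange, blue, black, green, brown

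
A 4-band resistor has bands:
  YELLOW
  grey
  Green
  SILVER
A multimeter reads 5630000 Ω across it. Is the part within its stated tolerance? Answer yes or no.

no

Yellow → 4 (first significant figure)
Grey → 8 (second significant figure)
Green → ×10^5 multiplier
Silver → ±10% tolerance
48 × 100000 = 4800000 Ω
Allowed range: 4320000 Ω to 5280000 Ω.
5630000 Ω lies outside that range.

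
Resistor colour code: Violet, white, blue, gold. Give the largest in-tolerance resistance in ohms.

82950000 Ω

Violet → 7 (first significant figure)
White → 9 (second significant figure)
Blue → ×10^6 multiplier
Gold → ±5% tolerance
79 × 1000000 = 79000000 Ω
Largest = 79000000 × (1 + 5/100) = 82950000 Ω.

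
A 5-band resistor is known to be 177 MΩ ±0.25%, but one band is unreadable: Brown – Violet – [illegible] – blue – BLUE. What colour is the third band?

violet

177000000 Ω = 177 × 10^6.
The third band gives digit 7 of the significand, and 7 is violet.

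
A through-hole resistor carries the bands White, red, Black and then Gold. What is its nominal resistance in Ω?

92 Ω

White → 9 (first significant figure)
Red → 2 (second significant figure)
Black → ×1 multiplier
92 × 1 = 92 Ω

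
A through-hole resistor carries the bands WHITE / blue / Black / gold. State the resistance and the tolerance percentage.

96 Ω ±5%

White → 9 (first significant figure)
Blue → 6 (second significant figure)
Black → ×1 multiplier
Gold → ±5% tolerance
96 × 1 = 96 Ω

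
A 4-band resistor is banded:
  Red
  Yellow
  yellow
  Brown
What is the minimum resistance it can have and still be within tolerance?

237600 Ω

Red → 2 (first significant figure)
Yellow → 4 (second significant figure)
Yellow → ×10^4 multiplier
Brown → ±1% tolerance
24 × 10000 = 240000 Ω
Minimum = 240000 × (1 − 1/100) = 237600 Ω.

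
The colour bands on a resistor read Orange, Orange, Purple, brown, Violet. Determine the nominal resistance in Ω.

3370 Ω

Orange → 3 (first significant figure)
Orange → 3 (second significant figure)
Violet → 7 (third significant figure)
Brown → ×10 multiplier
337 × 10 = 3370 Ω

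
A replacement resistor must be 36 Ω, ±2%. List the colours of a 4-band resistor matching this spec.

36 Ω = 36 × 10^0.
3 → orange
6 → blue
Multiplier 10^0 → black.
±2% tolerance → red.

orange, blue, black, red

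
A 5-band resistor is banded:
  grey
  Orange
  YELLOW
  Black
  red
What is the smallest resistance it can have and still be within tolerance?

Grey → 8 (first significant figure)
Orange → 3 (second significant figure)
Yellow → 4 (third significant figure)
Black → ×1 multiplier
Red → ±2% tolerance
834 × 1 = 834 Ω
Smallest = 834 × (1 − 2/100) = 817.32 Ω.

817.32 Ω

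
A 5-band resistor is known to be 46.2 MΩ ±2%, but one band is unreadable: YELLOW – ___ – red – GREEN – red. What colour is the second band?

46200000 Ω = 462 × 10^5.
The second band gives digit 6 of the significand, and 6 is blue.

blue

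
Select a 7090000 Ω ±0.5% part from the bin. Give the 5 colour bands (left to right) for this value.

violet, black, white, yellow, green

7090000 Ω = 709 × 10^4.
7 → violet
0 → black
9 → white
Multiplier 10^4 → yellow.
±0.5% tolerance → green.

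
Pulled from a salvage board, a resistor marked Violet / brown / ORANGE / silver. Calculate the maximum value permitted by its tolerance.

Violet → 7 (first significant figure)
Brown → 1 (second significant figure)
Orange → ×10^3 multiplier
Silver → ±10% tolerance
71 × 1000 = 71000 Ω
Maximum = 71000 × (1 + 10/100) = 78100 Ω.

78100 Ω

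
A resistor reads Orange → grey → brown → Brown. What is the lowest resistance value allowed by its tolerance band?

Orange → 3 (first significant figure)
Grey → 8 (second significant figure)
Brown → ×10 multiplier
Brown → ±1% tolerance
38 × 10 = 380 Ω
Lowest = 380 × (1 − 1/100) = 376.2 Ω.

376.2 Ω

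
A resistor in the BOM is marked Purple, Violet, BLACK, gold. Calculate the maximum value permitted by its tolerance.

Violet → 7 (first significant figure)
Violet → 7 (second significant figure)
Black → ×1 multiplier
Gold → ±5% tolerance
77 × 1 = 77 Ω
Maximum = 77 × (1 + 5/100) = 80.85 Ω.

80.85 Ω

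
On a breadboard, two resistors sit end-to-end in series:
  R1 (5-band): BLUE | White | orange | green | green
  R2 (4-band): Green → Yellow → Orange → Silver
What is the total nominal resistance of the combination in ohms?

R1: blue, white, orange → 693; green ×10^5 → 69300000 Ω.
R2: green, yellow → 54; orange ×10^3 → 54000 Ω.
Series: 69300000 + 54000 = 69354000 Ω.

69354000 Ω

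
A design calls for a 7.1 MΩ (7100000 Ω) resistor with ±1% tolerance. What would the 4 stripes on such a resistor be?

7100000 Ω = 71 × 10^5.
7 → violet
1 → brown
Multiplier 10^5 → green.
±1% tolerance → brown.

violet, brown, green, brown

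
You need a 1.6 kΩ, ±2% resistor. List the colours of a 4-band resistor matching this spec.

1600 Ω = 16 × 10^2.
1 → brown
6 → blue
Multiplier 10^2 → red.
±2% tolerance → red.

brown, blue, red, red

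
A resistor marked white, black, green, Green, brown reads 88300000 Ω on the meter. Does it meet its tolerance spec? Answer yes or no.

White → 9 (first significant figure)
Black → 0 (second significant figure)
Green → 5 (third significant figure)
Green → ×10^5 multiplier
Brown → ±1% tolerance
905 × 100000 = 90500000 Ω
Allowed range: 89595000 Ω to 91405000 Ω.
88300000 Ω lies outside that range.

no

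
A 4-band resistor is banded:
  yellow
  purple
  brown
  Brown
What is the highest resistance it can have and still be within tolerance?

Yellow → 4 (first significant figure)
Violet → 7 (second significant figure)
Brown → ×10 multiplier
Brown → ±1% tolerance
47 × 10 = 470 Ω
Highest = 470 × (1 + 1/100) = 474.7 Ω.

474.7 Ω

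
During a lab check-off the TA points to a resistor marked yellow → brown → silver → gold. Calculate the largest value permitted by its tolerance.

Yellow → 4 (first significant figure)
Brown → 1 (second significant figure)
Silver → ×0.01 multiplier
Gold → ±5% tolerance
41 × 0.01 = 0.41 Ω
Largest = 0.41 × (1 + 5/100) = 0.4305 Ω.

0.4305 Ω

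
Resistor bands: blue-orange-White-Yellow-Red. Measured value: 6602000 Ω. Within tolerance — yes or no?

no

Blue → 6 (first significant figure)
Orange → 3 (second significant figure)
White → 9 (third significant figure)
Yellow → ×10^4 multiplier
Red → ±2% tolerance
639 × 10000 = 6390000 Ω
Allowed range: 6262200 Ω to 6517800 Ω.
6602000 Ω lies outside that range.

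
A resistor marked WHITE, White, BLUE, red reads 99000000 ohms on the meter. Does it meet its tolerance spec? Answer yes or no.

yes

White → 9 (first significant figure)
White → 9 (second significant figure)
Blue → ×10^6 multiplier
Red → ±2% tolerance
99 × 1000000 = 99000000 Ω
Allowed range: 97020000 Ω to 100980000 Ω.
99000000 ohms lies inside that range.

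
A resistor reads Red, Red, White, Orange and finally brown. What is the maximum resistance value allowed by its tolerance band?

Red → 2 (first significant figure)
Red → 2 (second significant figure)
White → 9 (third significant figure)
Orange → ×10^3 multiplier
Brown → ±1% tolerance
229 × 1000 = 229000 Ω
Maximum = 229000 × (1 + 1/100) = 231290 Ω.

231290 Ω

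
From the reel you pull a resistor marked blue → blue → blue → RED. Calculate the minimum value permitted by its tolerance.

64680000 Ω

Blue → 6 (first significant figure)
Blue → 6 (second significant figure)
Blue → ×10^6 multiplier
Red → ±2% tolerance
66 × 1000000 = 66000000 Ω
Minimum = 66000000 × (1 − 2/100) = 64680000 Ω.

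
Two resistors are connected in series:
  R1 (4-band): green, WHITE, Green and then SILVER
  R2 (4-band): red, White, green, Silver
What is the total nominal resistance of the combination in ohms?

R1: green, white → 59; green ×10^5 → 5900000 Ω.
R2: red, white → 29; green ×10^5 → 2900000 Ω.
Series: 5900000 + 2900000 = 8800000 Ω.

8800000 Ω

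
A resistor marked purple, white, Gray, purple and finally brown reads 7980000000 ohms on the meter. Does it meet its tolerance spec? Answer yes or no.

Violet → 7 (first significant figure)
White → 9 (second significant figure)
Grey → 8 (third significant figure)
Violet → ×10^7 multiplier
Brown → ±1% tolerance
798 × 10000000 = 7980000000 Ω
Allowed range: 7900200000 Ω to 8059800000 Ω.
7980000000 ohms lies inside that range.

yes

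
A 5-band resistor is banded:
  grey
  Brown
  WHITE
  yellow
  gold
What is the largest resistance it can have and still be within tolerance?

8599500 Ω

Grey → 8 (first significant figure)
Brown → 1 (second significant figure)
White → 9 (third significant figure)
Yellow → ×10^4 multiplier
Gold → ±5% tolerance
819 × 10000 = 8190000 Ω
Largest = 8190000 × (1 + 5/100) = 8599500 Ω.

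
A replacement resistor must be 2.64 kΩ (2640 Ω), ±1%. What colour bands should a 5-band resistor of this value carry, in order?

2640 Ω = 264 × 10^1.
2 → red
6 → blue
4 → yellow
Multiplier 10^1 → brown.
±1% tolerance → brown.

red, blue, yellow, brown, brown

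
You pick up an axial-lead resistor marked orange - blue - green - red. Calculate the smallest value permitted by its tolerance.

Orange → 3 (first significant figure)
Blue → 6 (second significant figure)
Green → ×10^5 multiplier
Red → ±2% tolerance
36 × 100000 = 3600000 Ω
Smallest = 3600000 × (1 − 2/100) = 3528000 Ω.

3528000 Ω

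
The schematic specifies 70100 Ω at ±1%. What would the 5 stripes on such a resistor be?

70100 Ω = 701 × 10^2.
7 → violet
0 → black
1 → brown
Multiplier 10^2 → red.
±1% tolerance → brown.

violet, black, brown, red, brown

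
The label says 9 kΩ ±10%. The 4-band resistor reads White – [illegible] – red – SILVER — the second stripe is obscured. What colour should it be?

9000 Ω = 90 × 10^2.
The second band gives digit 0 of the significand, and 0 is black.

black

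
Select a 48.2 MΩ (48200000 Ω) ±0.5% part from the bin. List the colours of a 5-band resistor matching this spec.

yellow, grey, red, green, green

48200000 Ω = 482 × 10^5.
4 → yellow
8 → grey
2 → red
Multiplier 10^5 → green.
±0.5% tolerance → green.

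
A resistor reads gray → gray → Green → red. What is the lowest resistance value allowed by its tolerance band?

Grey → 8 (first significant figure)
Grey → 8 (second significant figure)
Green → ×10^5 multiplier
Red → ±2% tolerance
88 × 100000 = 8800000 Ω
Lowest = 8800000 × (1 − 2/100) = 8624000 Ω.

8624000 Ω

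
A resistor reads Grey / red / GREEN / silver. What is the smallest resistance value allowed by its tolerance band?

7380000 Ω

Grey → 8 (first significant figure)
Red → 2 (second significant figure)
Green → ×10^5 multiplier
Silver → ±10% tolerance
82 × 100000 = 8200000 Ω
Smallest = 8200000 × (1 − 10/100) = 7380000 Ω.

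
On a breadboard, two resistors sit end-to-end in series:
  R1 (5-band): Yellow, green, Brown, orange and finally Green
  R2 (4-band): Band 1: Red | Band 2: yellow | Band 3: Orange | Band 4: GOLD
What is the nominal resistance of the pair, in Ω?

R1: yellow, green, brown → 451; orange ×10^3 → 451000 Ω.
R2: red, yellow → 24; orange ×10^3 → 24000 Ω.
Series: 451000 + 24000 = 475000 Ω.

475000 Ω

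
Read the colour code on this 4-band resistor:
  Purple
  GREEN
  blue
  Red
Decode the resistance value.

75000000 Ω

Violet → 7 (first significant figure)
Green → 5 (second significant figure)
Blue → ×10^6 multiplier
75 × 1000000 = 75000000 Ω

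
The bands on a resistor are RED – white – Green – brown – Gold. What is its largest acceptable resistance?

3097.5 Ω

Red → 2 (first significant figure)
White → 9 (second significant figure)
Green → 5 (third significant figure)
Brown → ×10 multiplier
Gold → ±5% tolerance
295 × 10 = 2950 Ω
Largest = 2950 × (1 + 5/100) = 3097.5 Ω.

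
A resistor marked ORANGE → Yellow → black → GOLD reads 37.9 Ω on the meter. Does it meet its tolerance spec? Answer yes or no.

no

Orange → 3 (first significant figure)
Yellow → 4 (second significant figure)
Black → ×1 multiplier
Gold → ±5% tolerance
34 × 1 = 34 Ω
Allowed range: 32.3 Ω to 35.7 Ω.
37.9 Ω lies outside that range.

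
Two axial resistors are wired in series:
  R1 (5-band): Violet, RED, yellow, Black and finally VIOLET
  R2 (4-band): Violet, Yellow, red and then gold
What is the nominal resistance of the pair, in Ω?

R1: violet, red, yellow → 724; black ×1 → 724 Ω.
R2: violet, yellow → 74; red ×10^2 → 7400 Ω.
Series: 724 + 7400 = 8124 Ω.

8124 Ω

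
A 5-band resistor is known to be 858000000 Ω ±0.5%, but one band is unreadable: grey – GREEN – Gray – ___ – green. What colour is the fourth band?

blue

858000000 Ω = 858 × 10^6.
The fourth band is the multiplier, 10^6, which is blue.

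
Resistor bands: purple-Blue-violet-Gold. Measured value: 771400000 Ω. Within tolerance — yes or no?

Violet → 7 (first significant figure)
Blue → 6 (second significant figure)
Violet → ×10^7 multiplier
Gold → ±5% tolerance
76 × 10000000 = 760000000 Ω
Allowed range: 722000000 Ω to 798000000 Ω.
771400000 Ω lies inside that range.

yes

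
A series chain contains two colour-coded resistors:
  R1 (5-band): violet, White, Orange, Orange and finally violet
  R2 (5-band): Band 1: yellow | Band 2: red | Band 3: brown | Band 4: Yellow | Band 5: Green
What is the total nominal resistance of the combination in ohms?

5003000 Ω

R1: violet, white, orange → 793; orange ×10^3 → 793000 Ω.
R2: yellow, red, brown → 421; yellow ×10^4 → 4210000 Ω.
Series: 793000 + 4210000 = 5003000 Ω.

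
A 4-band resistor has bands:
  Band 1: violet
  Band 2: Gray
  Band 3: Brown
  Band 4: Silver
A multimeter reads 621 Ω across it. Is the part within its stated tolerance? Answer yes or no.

no

Violet → 7 (first significant figure)
Grey → 8 (second significant figure)
Brown → ×10 multiplier
Silver → ±10% tolerance
78 × 10 = 780 Ω
Allowed range: 702 Ω to 858 Ω.
621 Ω lies outside that range.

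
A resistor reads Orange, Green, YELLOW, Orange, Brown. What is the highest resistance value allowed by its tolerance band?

357540 Ω

Orange → 3 (first significant figure)
Green → 5 (second significant figure)
Yellow → 4 (third significant figure)
Orange → ×10^3 multiplier
Brown → ±1% tolerance
354 × 1000 = 354000 Ω
Highest = 354000 × (1 + 1/100) = 357540 Ω.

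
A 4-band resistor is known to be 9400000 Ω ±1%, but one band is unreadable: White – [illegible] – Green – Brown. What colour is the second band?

9400000 Ω = 94 × 10^5.
The second band gives digit 4 of the significand, and 4 is yellow.

yellow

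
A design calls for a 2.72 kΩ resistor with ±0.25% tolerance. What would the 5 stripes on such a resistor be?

red, violet, red, brown, blue

2720 Ω = 272 × 10^1.
2 → red
7 → violet
2 → red
Multiplier 10^1 → brown.
±0.25% tolerance → blue.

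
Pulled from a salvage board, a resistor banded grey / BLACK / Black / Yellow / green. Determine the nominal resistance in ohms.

Grey → 8 (first significant figure)
Black → 0 (second significant figure)
Black → 0 (third significant figure)
Yellow → ×10^4 multiplier
800 × 10000 = 8000000 Ω

8000000 Ω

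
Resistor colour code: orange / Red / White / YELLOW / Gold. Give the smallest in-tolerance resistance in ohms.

3125500 Ω

Orange → 3 (first significant figure)
Red → 2 (second significant figure)
White → 9 (third significant figure)
Yellow → ×10^4 multiplier
Gold → ±5% tolerance
329 × 10000 = 3290000 Ω
Smallest = 3290000 × (1 − 5/100) = 3125500 Ω.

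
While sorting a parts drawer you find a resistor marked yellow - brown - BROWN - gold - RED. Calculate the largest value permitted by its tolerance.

Yellow → 4 (first significant figure)
Brown → 1 (second significant figure)
Brown → 1 (third significant figure)
Gold → ×0.1 multiplier
Red → ±2% tolerance
411 × 0.1 = 41.1 Ω
Largest = 41.1 × (1 + 2/100) = 41.922 Ω.

41.922 Ω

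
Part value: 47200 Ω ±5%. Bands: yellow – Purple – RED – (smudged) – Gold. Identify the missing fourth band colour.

red

47200 Ω = 472 × 10^2.
The fourth band is the multiplier, 10^2, which is red.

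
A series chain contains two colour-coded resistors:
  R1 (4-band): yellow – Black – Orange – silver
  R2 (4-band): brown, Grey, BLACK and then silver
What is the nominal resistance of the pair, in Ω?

40018 Ω

R1: yellow, black → 40; orange ×10^3 → 40000 Ω.
R2: brown, grey → 18; black ×1 → 18 Ω.
Series: 40000 + 18 = 40018 Ω.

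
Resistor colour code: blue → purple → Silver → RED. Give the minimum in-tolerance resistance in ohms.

Blue → 6 (first significant figure)
Violet → 7 (second significant figure)
Silver → ×0.01 multiplier
Red → ±2% tolerance
67 × 0.01 = 0.67 Ω
Minimum = 0.67 × (1 − 2/100) = 0.6566 Ω.

0.6566 Ω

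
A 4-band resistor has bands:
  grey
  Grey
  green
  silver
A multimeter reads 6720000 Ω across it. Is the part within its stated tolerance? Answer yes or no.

no

Grey → 8 (first significant figure)
Grey → 8 (second significant figure)
Green → ×10^5 multiplier
Silver → ±10% tolerance
88 × 100000 = 8800000 Ω
Allowed range: 7920000 Ω to 9680000 Ω.
6720000 Ω lies outside that range.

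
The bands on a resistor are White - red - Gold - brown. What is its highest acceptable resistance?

9.292 Ω

White → 9 (first significant figure)
Red → 2 (second significant figure)
Gold → ×0.1 multiplier
Brown → ±1% tolerance
92 × 0.1 = 9.2 Ω
Highest = 9.2 × (1 + 1/100) = 9.292 Ω.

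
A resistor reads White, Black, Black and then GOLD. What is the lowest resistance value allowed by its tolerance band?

White → 9 (first significant figure)
Black → 0 (second significant figure)
Black → ×1 multiplier
Gold → ±5% tolerance
90 × 1 = 90 Ω
Lowest = 90 × (1 − 5/100) = 85.5 Ω.

85.5 Ω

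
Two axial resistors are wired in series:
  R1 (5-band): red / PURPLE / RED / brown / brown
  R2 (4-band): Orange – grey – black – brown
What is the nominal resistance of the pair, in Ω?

R1: red, violet, red → 272; brown ×10 → 2720 Ω.
R2: orange, grey → 38; black ×1 → 38 Ω.
Series: 2720 + 38 = 2758 Ω.

2758 Ω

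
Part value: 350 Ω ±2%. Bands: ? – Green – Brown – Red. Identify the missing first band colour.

orange

350 Ω = 35 × 10^1.
The first band gives digit 3 of the significand, and 3 is orange.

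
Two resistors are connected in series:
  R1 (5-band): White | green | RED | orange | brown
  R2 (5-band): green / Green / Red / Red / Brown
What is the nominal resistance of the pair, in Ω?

R1: white, green, red → 952; orange ×10^3 → 952000 Ω.
R2: green, green, red → 552; red ×10^2 → 55200 Ω.
Series: 952000 + 55200 = 1007200 Ω.

1007200 Ω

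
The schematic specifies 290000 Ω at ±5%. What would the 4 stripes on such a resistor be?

red, white, yellow, gold

290000 Ω = 29 × 10^4.
2 → red
9 → white
Multiplier 10^4 → yellow.
±5% tolerance → gold.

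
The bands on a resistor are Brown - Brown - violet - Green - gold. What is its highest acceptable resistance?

Brown → 1 (first significant figure)
Brown → 1 (second significant figure)
Violet → 7 (third significant figure)
Green → ×10^5 multiplier
Gold → ±5% tolerance
117 × 100000 = 11700000 Ω
Highest = 11700000 × (1 + 5/100) = 12285000 Ω.

12285000 Ω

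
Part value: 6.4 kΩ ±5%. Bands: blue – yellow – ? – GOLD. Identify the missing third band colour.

6400 Ω = 64 × 10^2.
The third band is the multiplier, 10^2, which is red.

red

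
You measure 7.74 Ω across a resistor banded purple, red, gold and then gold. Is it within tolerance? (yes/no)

no

Violet → 7 (first significant figure)
Red → 2 (second significant figure)
Gold → ×0.1 multiplier
Gold → ±5% tolerance
72 × 0.1 = 7.2 Ω
Allowed range: 6.84 Ω to 7.56 Ω.
7.74 Ω lies outside that range.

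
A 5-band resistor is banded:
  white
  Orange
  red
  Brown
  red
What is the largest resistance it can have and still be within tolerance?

9506.4 Ω

White → 9 (first significant figure)
Orange → 3 (second significant figure)
Red → 2 (third significant figure)
Brown → ×10 multiplier
Red → ±2% tolerance
932 × 10 = 9320 Ω
Largest = 9320 × (1 + 2/100) = 9506.4 Ω.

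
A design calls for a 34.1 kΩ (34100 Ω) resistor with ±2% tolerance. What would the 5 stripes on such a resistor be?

34100 Ω = 341 × 10^2.
3 → orange
4 → yellow
1 → brown
Multiplier 10^2 → red.
±2% tolerance → red.

orange, yellow, brown, red, red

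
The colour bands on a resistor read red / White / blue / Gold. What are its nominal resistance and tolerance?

Red → 2 (first significant figure)
White → 9 (second significant figure)
Blue → ×10^6 multiplier
Gold → ±5% tolerance
29 × 1000000 = 29000000 Ω

29000000 Ω ±5%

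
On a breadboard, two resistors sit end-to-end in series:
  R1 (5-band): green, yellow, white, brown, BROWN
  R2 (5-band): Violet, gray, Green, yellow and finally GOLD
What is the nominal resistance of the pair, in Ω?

7855490 Ω

R1: green, yellow, white → 549; brown ×10 → 5490 Ω.
R2: violet, grey, green → 785; yellow ×10^4 → 7850000 Ω.
Series: 5490 + 7850000 = 7855490 Ω.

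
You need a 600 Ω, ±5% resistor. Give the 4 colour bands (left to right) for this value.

blue, black, brown, gold

600 Ω = 60 × 10^1.
6 → blue
0 → black
Multiplier 10^1 → brown.
±5% tolerance → gold.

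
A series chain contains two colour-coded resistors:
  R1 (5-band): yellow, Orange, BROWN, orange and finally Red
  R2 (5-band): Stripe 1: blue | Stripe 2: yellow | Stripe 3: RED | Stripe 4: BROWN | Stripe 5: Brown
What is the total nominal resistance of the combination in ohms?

437420 Ω

R1: yellow, orange, brown → 431; orange ×10^3 → 431000 Ω.
R2: blue, yellow, red → 642; brown ×10 → 6420 Ω.
Series: 431000 + 6420 = 437420 Ω.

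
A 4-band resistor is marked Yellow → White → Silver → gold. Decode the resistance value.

0.49 Ω

Yellow → 4 (first significant figure)
White → 9 (second significant figure)
Silver → ×0.01 multiplier
49 × 0.01 = 0.49 Ω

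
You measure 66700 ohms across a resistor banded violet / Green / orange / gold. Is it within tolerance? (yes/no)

no

Violet → 7 (first significant figure)
Green → 5 (second significant figure)
Orange → ×10^3 multiplier
Gold → ±5% tolerance
75 × 1000 = 75000 Ω
Allowed range: 71250 Ω to 78750 Ω.
66700 ohms lies outside that range.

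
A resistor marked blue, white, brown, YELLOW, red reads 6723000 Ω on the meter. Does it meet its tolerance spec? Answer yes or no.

no

Blue → 6 (first significant figure)
White → 9 (second significant figure)
Brown → 1 (third significant figure)
Yellow → ×10^4 multiplier
Red → ±2% tolerance
691 × 10000 = 6910000 Ω
Allowed range: 6771800 Ω to 7048200 Ω.
6723000 Ω lies outside that range.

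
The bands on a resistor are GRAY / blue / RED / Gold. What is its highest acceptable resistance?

Grey → 8 (first significant figure)
Blue → 6 (second significant figure)
Red → ×10^2 multiplier
Gold → ±5% tolerance
86 × 100 = 8600 Ω
Highest = 8600 × (1 + 5/100) = 9030 Ω.

9030 Ω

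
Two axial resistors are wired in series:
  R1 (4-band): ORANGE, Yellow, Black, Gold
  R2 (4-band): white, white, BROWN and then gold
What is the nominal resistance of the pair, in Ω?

1024 Ω

R1: orange, yellow → 34; black ×1 → 34 Ω.
R2: white, white → 99; brown ×10 → 990 Ω.
Series: 34 + 990 = 1024 Ω.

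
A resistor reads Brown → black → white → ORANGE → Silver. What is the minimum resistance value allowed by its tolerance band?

Brown → 1 (first significant figure)
Black → 0 (second significant figure)
White → 9 (third significant figure)
Orange → ×10^3 multiplier
Silver → ±10% tolerance
109 × 1000 = 109000 Ω
Minimum = 109000 × (1 − 10/100) = 98100 Ω.

98100 Ω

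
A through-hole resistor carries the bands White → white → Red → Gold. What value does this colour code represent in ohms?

9900 Ω

White → 9 (first significant figure)
White → 9 (second significant figure)
Red → ×10^2 multiplier
99 × 100 = 9900 Ω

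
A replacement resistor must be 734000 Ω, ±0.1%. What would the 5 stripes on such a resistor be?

violet, orange, yellow, orange, violet

734000 Ω = 734 × 10^3.
7 → violet
3 → orange
4 → yellow
Multiplier 10^3 → orange.
±0.1% tolerance → violet.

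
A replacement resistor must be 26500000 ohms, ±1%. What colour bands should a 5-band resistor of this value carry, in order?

red, blue, green, green, brown

26500000 Ω = 265 × 10^5.
2 → red
6 → blue
5 → green
Multiplier 10^5 → green.
±1% tolerance → brown.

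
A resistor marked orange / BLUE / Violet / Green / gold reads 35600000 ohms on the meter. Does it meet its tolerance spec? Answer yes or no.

yes

Orange → 3 (first significant figure)
Blue → 6 (second significant figure)
Violet → 7 (third significant figure)
Green → ×10^5 multiplier
Gold → ±5% tolerance
367 × 100000 = 36700000 Ω
Allowed range: 34865000 Ω to 38535000 Ω.
35600000 ohms lies inside that range.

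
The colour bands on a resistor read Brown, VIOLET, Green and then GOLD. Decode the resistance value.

Brown → 1 (first significant figure)
Violet → 7 (second significant figure)
Green → ×10^5 multiplier
17 × 100000 = 1700000 Ω

1700000 Ω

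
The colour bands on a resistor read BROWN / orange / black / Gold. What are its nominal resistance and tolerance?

Brown → 1 (first significant figure)
Orange → 3 (second significant figure)
Black → ×1 multiplier
Gold → ±5% tolerance
13 × 1 = 13 Ω

13 Ω ±5%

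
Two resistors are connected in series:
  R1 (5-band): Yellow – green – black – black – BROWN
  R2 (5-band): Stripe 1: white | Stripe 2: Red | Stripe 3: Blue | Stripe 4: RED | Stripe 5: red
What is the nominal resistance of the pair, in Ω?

R1: yellow, green, black → 450; black ×1 → 450 Ω.
R2: white, red, blue → 926; red ×10^2 → 92600 Ω.
Series: 450 + 92600 = 93050 Ω.

93050 Ω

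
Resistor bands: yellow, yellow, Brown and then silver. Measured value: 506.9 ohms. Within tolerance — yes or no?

Yellow → 4 (first significant figure)
Yellow → 4 (second significant figure)
Brown → ×10 multiplier
Silver → ±10% tolerance
44 × 10 = 440 Ω
Allowed range: 396 Ω to 484 Ω.
506.9 ohms lies outside that range.

no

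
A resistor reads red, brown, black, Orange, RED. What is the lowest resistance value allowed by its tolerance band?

205800 Ω

Red → 2 (first significant figure)
Brown → 1 (second significant figure)
Black → 0 (third significant figure)
Orange → ×10^3 multiplier
Red → ±2% tolerance
210 × 1000 = 210000 Ω
Lowest = 210000 × (1 − 2/100) = 205800 Ω.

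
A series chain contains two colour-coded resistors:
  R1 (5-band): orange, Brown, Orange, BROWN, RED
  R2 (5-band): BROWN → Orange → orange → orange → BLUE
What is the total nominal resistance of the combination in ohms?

136130 Ω

R1: orange, brown, orange → 313; brown ×10 → 3130 Ω.
R2: brown, orange, orange → 133; orange ×10^3 → 133000 Ω.
Series: 3130 + 133000 = 136130 Ω.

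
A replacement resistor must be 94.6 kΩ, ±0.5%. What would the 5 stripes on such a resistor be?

94600 Ω = 946 × 10^2.
9 → white
4 → yellow
6 → blue
Multiplier 10^2 → red.
±0.5% tolerance → green.

white, yellow, blue, red, green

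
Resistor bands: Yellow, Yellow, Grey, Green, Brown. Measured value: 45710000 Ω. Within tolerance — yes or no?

no

Yellow → 4 (first significant figure)
Yellow → 4 (second significant figure)
Grey → 8 (third significant figure)
Green → ×10^5 multiplier
Brown → ±1% tolerance
448 × 100000 = 44800000 Ω
Allowed range: 44352000 Ω to 45248000 Ω.
45710000 Ω lies outside that range.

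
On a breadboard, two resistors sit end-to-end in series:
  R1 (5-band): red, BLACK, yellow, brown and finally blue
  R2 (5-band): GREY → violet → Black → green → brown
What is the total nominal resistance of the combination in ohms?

87002040 Ω

R1: red, black, yellow → 204; brown ×10 → 2040 Ω.
R2: grey, violet, black → 870; green ×10^5 → 87000000 Ω.
Series: 2040 + 87000000 = 87002040 Ω.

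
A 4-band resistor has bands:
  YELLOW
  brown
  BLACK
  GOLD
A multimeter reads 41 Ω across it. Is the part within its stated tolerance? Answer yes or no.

Yellow → 4 (first significant figure)
Brown → 1 (second significant figure)
Black → ×1 multiplier
Gold → ±5% tolerance
41 × 1 = 41 Ω
Allowed range: 38.95 Ω to 43.05 Ω.
41 Ω lies inside that range.

yes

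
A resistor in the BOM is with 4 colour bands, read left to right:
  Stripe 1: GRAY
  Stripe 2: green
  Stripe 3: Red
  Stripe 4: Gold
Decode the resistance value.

8500 Ω

Grey → 8 (first significant figure)
Green → 5 (second significant figure)
Red → ×10^2 multiplier
85 × 100 = 8500 Ω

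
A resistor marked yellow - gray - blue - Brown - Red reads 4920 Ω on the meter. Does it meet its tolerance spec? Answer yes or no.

Yellow → 4 (first significant figure)
Grey → 8 (second significant figure)
Blue → 6 (third significant figure)
Brown → ×10 multiplier
Red → ±2% tolerance
486 × 10 = 4860 Ω
Allowed range: 4762.8 Ω to 4957.2 Ω.
4920 Ω lies inside that range.

yes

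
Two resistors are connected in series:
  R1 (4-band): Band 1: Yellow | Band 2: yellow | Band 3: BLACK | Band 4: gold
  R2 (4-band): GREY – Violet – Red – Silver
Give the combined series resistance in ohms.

R1: yellow, yellow → 44; black ×1 → 44 Ω.
R2: grey, violet → 87; red ×10^2 → 8700 Ω.
Series: 44 + 8700 = 8744 Ω.

8744 Ω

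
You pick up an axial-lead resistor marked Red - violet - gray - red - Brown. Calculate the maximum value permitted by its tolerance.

28078 Ω

Red → 2 (first significant figure)
Violet → 7 (second significant figure)
Grey → 8 (third significant figure)
Red → ×10^2 multiplier
Brown → ±1% tolerance
278 × 100 = 27800 Ω
Maximum = 27800 × (1 + 1/100) = 28078 Ω.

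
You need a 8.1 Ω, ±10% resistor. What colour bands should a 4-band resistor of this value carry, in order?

grey, brown, gold, silver

8.1 Ω = 81 × 10^-1.
8 → grey
1 → brown
Multiplier 10^-1 → gold.
±10% tolerance → silver.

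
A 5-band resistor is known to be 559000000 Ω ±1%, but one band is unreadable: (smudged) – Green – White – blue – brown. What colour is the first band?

green

559000000 Ω = 559 × 10^6.
The first band gives digit 5 of the significand, and 5 is green.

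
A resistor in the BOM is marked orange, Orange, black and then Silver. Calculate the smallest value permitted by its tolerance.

29.7 Ω

Orange → 3 (first significant figure)
Orange → 3 (second significant figure)
Black → ×1 multiplier
Silver → ±10% tolerance
33 × 1 = 33 Ω
Smallest = 33 × (1 − 10/100) = 29.7 Ω.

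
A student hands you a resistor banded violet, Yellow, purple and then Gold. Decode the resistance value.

740000000 Ω

Violet → 7 (first significant figure)
Yellow → 4 (second significant figure)
Violet → ×10^7 multiplier
74 × 10000000 = 740000000 Ω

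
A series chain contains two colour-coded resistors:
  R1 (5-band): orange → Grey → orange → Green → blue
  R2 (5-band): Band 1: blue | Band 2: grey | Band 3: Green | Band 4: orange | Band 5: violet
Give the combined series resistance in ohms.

R1: orange, grey, orange → 383; green ×10^5 → 38300000 Ω.
R2: blue, grey, green → 685; orange ×10^3 → 685000 Ω.
Series: 38300000 + 685000 = 38985000 Ω.

38985000 Ω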